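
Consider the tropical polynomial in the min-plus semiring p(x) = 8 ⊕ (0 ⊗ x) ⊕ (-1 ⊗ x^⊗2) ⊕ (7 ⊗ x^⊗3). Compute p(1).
p(1) = 1

A tropical monomial a ⊗ x^⊗i evaluates to a + i · x. Evaluating each term at x = 1:
  Term 0 contributes 8 + 0 · 1 = 8
  Term 1 contributes 0 + 1 · 1 = 1
  Term 2 contributes -1 + 2 · 1 = 1
  Term 3 contributes 7 + 3 · 1 = 10
p(1) = ⊕ of these = min[8, 1, 1, 10] = 1.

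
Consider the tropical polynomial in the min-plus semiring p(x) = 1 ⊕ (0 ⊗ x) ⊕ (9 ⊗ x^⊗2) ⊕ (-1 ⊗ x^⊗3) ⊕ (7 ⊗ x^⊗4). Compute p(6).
p(6) = 1

A tropical monomial a ⊗ x^⊗i evaluates to a + i · x. Evaluating each term at x = 6:
  Term 0 contributes 1 + 0 · 6 = 1
  Term 1 contributes 0 + 1 · 6 = 6
  Term 2 contributes 9 + 2 · 6 = 21
  Term 3 contributes -1 + 3 · 6 = 17
  Term 4 contributes 7 + 4 · 6 = 31
p(6) = ⊕ of these = min[1, 6, 21, 17, 31] = 1.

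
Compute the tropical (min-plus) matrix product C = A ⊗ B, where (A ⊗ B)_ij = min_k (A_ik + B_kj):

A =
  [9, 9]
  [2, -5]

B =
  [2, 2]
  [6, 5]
A ⊗ B =
  [11, 11]
  [1, 0]

Apply the min-plus product entry-by-entry:
  C[0][0] = min over k of (A[0][0] + B[0][0] = 9 + 2 = 11, A[0][1] + B[1][0] = 9 + 6 = 15) = 11 (attained at k = 0)
  C[0][1] = min over k of (A[0][0] + B[0][1] = 9 + 2 = 11, A[0][1] + B[1][1] = 9 + 5 = 14) = 11 (attained at k = 0)
  C[1][0] = min over k of (A[1][0] + B[0][0] = 2 + 2 = 4, A[1][1] + B[1][0] = -5 + 6 = 1) = 1 (attained at k = 1)
  C[1][1] = min over k of (A[1][0] + B[0][1] = 2 + 2 = 4, A[1][1] + B[1][1] = -5 + 5 = 0) = 0 (attained at k = 1)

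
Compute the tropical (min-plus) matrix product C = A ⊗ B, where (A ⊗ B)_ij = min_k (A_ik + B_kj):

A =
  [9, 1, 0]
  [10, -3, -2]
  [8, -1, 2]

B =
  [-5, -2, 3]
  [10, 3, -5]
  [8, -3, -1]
A ⊗ B =
  [4, -3, -4]
  [5, -5, -8]
  [3, -1, -6]

Apply the min-plus product entry-by-entry:
  C[0][0] = min over k of (A[0][0] + B[0][0] = 9 + -5 = 4, A[0][1] + B[1][0] = 1 + 10 = 11, A[0][2] + B[2][0] = 0 + 8 = 8) = 4 (attained at k = 0)
  C[0][1] = min over k of (A[0][0] + B[0][1] = 9 + -2 = 7, A[0][1] + B[1][1] = 1 + 3 = 4, A[0][2] + B[2][1] = 0 + -3 = -3) = -3 (attained at k = 2)
  C[0][2] = min over k of (A[0][0] + B[0][2] = 9 + 3 = 12, A[0][1] + B[1][2] = 1 + -5 = -4, A[0][2] + B[2][2] = 0 + -1 = -1) = -4 (attained at k = 1)
  C[1][0] = min over k of (A[1][0] + B[0][0] = 10 + -5 = 5, A[1][1] + B[1][0] = -3 + 10 = 7, A[1][2] + B[2][0] = -2 + 8 = 6) = 5 (attained at k = 0)
  C[1][1] = min over k of (A[1][0] + B[0][1] = 10 + -2 = 8, A[1][1] + B[1][1] = -3 + 3 = 0, A[1][2] + B[2][1] = -2 + -3 = -5) = -5 (attained at k = 2)
  C[1][2] = min over k of (A[1][0] + B[0][2] = 10 + 3 = 13, A[1][1] + B[1][2] = -3 + -5 = -8, A[1][2] + B[2][2] = -2 + -1 = -3) = -8 (attained at k = 1)
  C[2][0] = min over k of (A[2][0] + B[0][0] = 8 + -5 = 3, A[2][1] + B[1][0] = -1 + 10 = 9, A[2][2] + B[2][0] = 2 + 8 = 10) = 3 (attained at k = 0)
  C[2][1] = min over k of (A[2][0] + B[0][1] = 8 + -2 = 6, A[2][1] + B[1][1] = -1 + 3 = 2, A[2][2] + B[2][1] = 2 + -3 = -1) = -1 (attained at k = 2)
  C[2][2] = min over k of (A[2][0] + B[0][2] = 8 + 3 = 11, A[2][1] + B[1][2] = -1 + -5 = -6, A[2][2] + B[2][2] = 2 + -1 = 1) = -6 (attained at k = 1)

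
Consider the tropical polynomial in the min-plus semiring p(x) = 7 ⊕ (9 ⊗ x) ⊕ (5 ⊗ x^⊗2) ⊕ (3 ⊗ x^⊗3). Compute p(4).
p(4) = 7

A tropical monomial a ⊗ x^⊗i evaluates to a + i · x. Evaluating each term at x = 4:
  Term 0 contributes 7 + 0 · 4 = 7
  Term 1 contributes 9 + 1 · 4 = 13
  Term 2 contributes 5 + 2 · 4 = 13
  Term 3 contributes 3 + 3 · 4 = 15
p(4) = ⊕ of these = min[7, 13, 13, 15] = 7.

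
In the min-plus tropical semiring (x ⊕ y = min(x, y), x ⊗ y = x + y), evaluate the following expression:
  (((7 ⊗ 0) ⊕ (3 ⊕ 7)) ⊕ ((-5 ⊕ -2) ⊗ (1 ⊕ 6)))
(((7 ⊗ 0) ⊕ (3 ⊕ 7)) ⊕ ((-5 ⊕ -2) ⊗ (1 ⊕ 6))) = -4

Expand innermost to outermost. Recall ⊕ takes the minimum of its arguments and ⊗ takes their sum. Working out the expression (((7 ⊗ 0) ⊕ (3 ⊕ 7)) ⊕ ((-5 ⊕ -2) ⊗ (1 ⊕ 6))) gives -4.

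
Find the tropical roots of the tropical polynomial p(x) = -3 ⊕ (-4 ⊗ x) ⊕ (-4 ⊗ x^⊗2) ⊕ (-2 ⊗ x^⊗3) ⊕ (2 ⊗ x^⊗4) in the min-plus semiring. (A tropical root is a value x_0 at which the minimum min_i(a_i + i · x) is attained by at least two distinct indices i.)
Roots: {-4, -2, 0, 1}

Each tropical root is a break point of the lower envelope of the lines y = a_i + i · x (there are 5 lines, with slopes 0, 1, ..., 4). Only the lines that attain the minimum somewhere contribute to roots; other lines are dominated. Here the surviving (envelope) indices are i = 4, i = 3, i = 2, i = 1, i = 0.
Intersections between consecutive envelope lines give the roots: for adjacent envelope indices i < j the intersection is x = (a_i − a_j) / (j − i). Reading off the sorted break points: {-4, -2, 0, 1}.
Verification: at each break x_0, at least two indices attain the minimum of min_i(a_i + i · x_0).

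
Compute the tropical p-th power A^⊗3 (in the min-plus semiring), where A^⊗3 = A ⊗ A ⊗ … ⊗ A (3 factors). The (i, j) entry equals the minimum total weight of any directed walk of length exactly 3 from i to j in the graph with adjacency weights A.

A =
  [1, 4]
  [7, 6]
A^⊗3 =
  [3, 6]
  [9, 12]

Each entry (A^⊗3)_ij equals the minimum over all length-3 walks i = v_0 → v_1 → … → v_3 = j of Σ_t A[v_t][v_{t+1}]. For example, for (i, j) = (0, 1) we minimise over 4 possible intermediate vertex sequences; the minimum is 6, attained along the walk 0 → 0 → 0 → 1.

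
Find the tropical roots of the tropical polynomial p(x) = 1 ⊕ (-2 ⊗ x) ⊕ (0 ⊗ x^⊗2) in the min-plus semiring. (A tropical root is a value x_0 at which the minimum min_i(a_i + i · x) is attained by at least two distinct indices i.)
Roots: {-2, 3}

Each tropical root is a break point of the lower envelope of the lines y = a_i + i · x (there are 3 lines, with slopes 0, 1, ..., 2). Only the lines that attain the minimum somewhere contribute to roots; other lines are dominated. Here the surviving (envelope) indices are i = 2, i = 1, i = 0.
Intersections between consecutive envelope lines give the roots: for adjacent envelope indices i < j the intersection is x = (a_i − a_j) / (j − i). Reading off the sorted break points: {-2, 3}.
Verification: at each break x_0, at least two indices attain the minimum of min_i(a_i + i · x_0).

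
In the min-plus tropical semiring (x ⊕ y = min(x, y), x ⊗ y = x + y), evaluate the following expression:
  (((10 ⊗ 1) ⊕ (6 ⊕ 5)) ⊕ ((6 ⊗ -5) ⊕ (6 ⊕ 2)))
(((10 ⊗ 1) ⊕ (6 ⊕ 5)) ⊕ ((6 ⊗ -5) ⊕ (6 ⊕ 2))) = 1

Expand innermost to outermost. Recall ⊕ takes the minimum of its arguments and ⊗ takes their sum. Working out the expression (((10 ⊗ 1) ⊕ (6 ⊕ 5)) ⊕ ((6 ⊗ -5) ⊕ (6 ⊕ 2))) gives 1.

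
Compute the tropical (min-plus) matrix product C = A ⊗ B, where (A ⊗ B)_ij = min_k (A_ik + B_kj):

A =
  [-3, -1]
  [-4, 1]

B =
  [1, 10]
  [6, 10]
A ⊗ B =
  [-2, 7]
  [-3, 6]

Apply the min-plus product entry-by-entry:
  C[0][0] = min over k of (A[0][0] + B[0][0] = -3 + 1 = -2, A[0][1] + B[1][0] = -1 + 6 = 5) = -2 (attained at k = 0)
  C[0][1] = min over k of (A[0][0] + B[0][1] = -3 + 10 = 7, A[0][1] + B[1][1] = -1 + 10 = 9) = 7 (attained at k = 0)
  C[1][0] = min over k of (A[1][0] + B[0][0] = -4 + 1 = -3, A[1][1] + B[1][0] = 1 + 6 = 7) = -3 (attained at k = 0)
  C[1][1] = min over k of (A[1][0] + B[0][1] = -4 + 10 = 6, A[1][1] + B[1][1] = 1 + 10 = 11) = 6 (attained at k = 0)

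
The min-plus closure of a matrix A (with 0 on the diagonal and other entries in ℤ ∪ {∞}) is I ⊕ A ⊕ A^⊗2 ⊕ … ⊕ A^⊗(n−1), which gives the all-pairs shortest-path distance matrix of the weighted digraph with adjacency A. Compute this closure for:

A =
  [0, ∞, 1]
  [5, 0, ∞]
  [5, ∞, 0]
Closure =
  [0, ∞, 1]
  [5, 0, 6]
  [5, ∞, 0]

This is the Floyd-Warshall all-pairs shortest-path computation. For each intermediate vertex k = 0, 1, …, 2, update dist[i][j] ← min(dist[i][j], dist[i][k] + dist[k][j]). The final matrix gives, for each (i, j), the minimum total weight of any directed path from i to j (possibly empty when i = j).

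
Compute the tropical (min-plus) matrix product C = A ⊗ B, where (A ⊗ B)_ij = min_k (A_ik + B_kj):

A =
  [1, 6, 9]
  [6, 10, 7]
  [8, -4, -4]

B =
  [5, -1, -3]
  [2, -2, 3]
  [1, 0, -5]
A ⊗ B =
  [6, 0, -2]
  [8, 5, 2]
  [-3, -6, -9]

Apply the min-plus product entry-by-entry:
  C[0][0] = min over k of (A[0][0] + B[0][0] = 1 + 5 = 6, A[0][1] + B[1][0] = 6 + 2 = 8, A[0][2] + B[2][0] = 9 + 1 = 10) = 6 (attained at k = 0)
  C[0][1] = min over k of (A[0][0] + B[0][1] = 1 + -1 = 0, A[0][1] + B[1][1] = 6 + -2 = 4, A[0][2] + B[2][1] = 9 + 0 = 9) = 0 (attained at k = 0)
  C[0][2] = min over k of (A[0][0] + B[0][2] = 1 + -3 = -2, A[0][1] + B[1][2] = 6 + 3 = 9, A[0][2] + B[2][2] = 9 + -5 = 4) = -2 (attained at k = 0)
  C[1][0] = min over k of (A[1][0] + B[0][0] = 6 + 5 = 11, A[1][1] + B[1][0] = 10 + 2 = 12, A[1][2] + B[2][0] = 7 + 1 = 8) = 8 (attained at k = 2)
  C[1][1] = min over k of (A[1][0] + B[0][1] = 6 + -1 = 5, A[1][1] + B[1][1] = 10 + -2 = 8, A[1][2] + B[2][1] = 7 + 0 = 7) = 5 (attained at k = 0)
  C[1][2] = min over k of (A[1][0] + B[0][2] = 6 + -3 = 3, A[1][1] + B[1][2] = 10 + 3 = 13, A[1][2] + B[2][2] = 7 + -5 = 2) = 2 (attained at k = 2)
  C[2][0] = min over k of (A[2][0] + B[0][0] = 8 + 5 = 13, A[2][1] + B[1][0] = -4 + 2 = -2, A[2][2] + B[2][0] = -4 + 1 = -3) = -3 (attained at k = 2)
  C[2][1] = min over k of (A[2][0] + B[0][1] = 8 + -1 = 7, A[2][1] + B[1][1] = -4 + -2 = -6, A[2][2] + B[2][1] = -4 + 0 = -4) = -6 (attained at k = 1)
  C[2][2] = min over k of (A[2][0] + B[0][2] = 8 + -3 = 5, A[2][1] + B[1][2] = -4 + 3 = -1, A[2][2] + B[2][2] = -4 + -5 = -9) = -9 (attained at k = 2)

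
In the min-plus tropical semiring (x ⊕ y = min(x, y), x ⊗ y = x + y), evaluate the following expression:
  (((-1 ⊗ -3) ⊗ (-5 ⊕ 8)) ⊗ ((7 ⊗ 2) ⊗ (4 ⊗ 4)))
(((-1 ⊗ -3) ⊗ (-5 ⊕ 8)) ⊗ ((7 ⊗ 2) ⊗ (4 ⊗ 4))) = 8

Expand innermost to outermost. Recall ⊕ takes the minimum of its arguments and ⊗ takes their sum. Working out the expression (((-1 ⊗ -3) ⊗ (-5 ⊕ 8)) ⊗ ((7 ⊗ 2) ⊗ (4 ⊗ 4))) gives 8.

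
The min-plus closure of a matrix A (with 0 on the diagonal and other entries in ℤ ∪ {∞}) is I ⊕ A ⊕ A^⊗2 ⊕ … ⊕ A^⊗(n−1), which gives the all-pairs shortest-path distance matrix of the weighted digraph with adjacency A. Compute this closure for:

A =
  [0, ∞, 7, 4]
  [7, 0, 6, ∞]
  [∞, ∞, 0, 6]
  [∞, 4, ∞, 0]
Closure =
  [0, 8, 7, 4]
  [7, 0, 6, 11]
  [17, 10, 0, 6]
  [11, 4, 10, 0]

This is the Floyd-Warshall all-pairs shortest-path computation. For each intermediate vertex k = 0, 1, …, 3, update dist[i][j] ← min(dist[i][j], dist[i][k] + dist[k][j]). The final matrix gives, for each (i, j), the minimum total weight of any directed path from i to j (possibly empty when i = j).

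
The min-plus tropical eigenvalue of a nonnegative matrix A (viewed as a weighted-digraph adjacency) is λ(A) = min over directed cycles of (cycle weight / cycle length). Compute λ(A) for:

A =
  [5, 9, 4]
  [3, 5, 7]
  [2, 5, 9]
λ(A) = 3

Enumerate directed cycles and compute their means (weight / length). Sample:
  cycle 0 → 0: weight = 5, length = 1, mean = 5/1 ≈ 5.000
  cycle 1 → 1: weight = 5, length = 1, mean = 5/1 ≈ 5.000
  cycle 2 → 2: weight = 9, length = 1, mean = 9/1 ≈ 9.000
  cycle 0 → 1 → 0: weight = 12, length = 2, mean = 12/2 ≈ 6.000
  cycle 0 → 2 → 0: weight = 6, length = 2, mean = 6/2 ≈ 3.000
  cycle 1 → 0 → 1: weight = 12, length = 2, mean = 12/2 ≈ 6.000
Minimum mean = 3.000, attained e.g. along the cycle 0 → 2 → 0 with weight 6 and length 2. So λ(A) = 6/2 = 3.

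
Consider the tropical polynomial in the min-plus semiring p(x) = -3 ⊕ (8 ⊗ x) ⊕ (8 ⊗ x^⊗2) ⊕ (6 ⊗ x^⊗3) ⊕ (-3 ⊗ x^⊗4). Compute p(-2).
p(-2) = -11

A tropical monomial a ⊗ x^⊗i evaluates to a + i · x. Evaluating each term at x = -2:
  Term 0 contributes -3 + 0 · -2 = -3
  Term 1 contributes 8 + 1 · -2 = 6
  Term 2 contributes 8 + 2 · -2 = 4
  Term 3 contributes 6 + 3 · -2 = 0
  Term 4 contributes -3 + 4 · -2 = -11
p(-2) = ⊕ of these = min[-3, 6, 4, 0, -11] = -11.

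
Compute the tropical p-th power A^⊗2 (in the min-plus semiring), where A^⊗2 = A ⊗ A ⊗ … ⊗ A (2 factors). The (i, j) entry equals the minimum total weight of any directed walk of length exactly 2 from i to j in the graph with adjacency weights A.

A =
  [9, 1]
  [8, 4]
A^⊗2 =
  [9, 5]
  [12, 8]

Each entry (A^⊗2)_ij equals the minimum over all length-2 walks i = v_0 → v_1 → … → v_2 = j of Σ_t A[v_t][v_{t+1}]. For example, for (i, j) = (0, 1) we minimise over 2 possible intermediate vertex sequences; the minimum is 5, attained along the walk 0 → 1 → 1.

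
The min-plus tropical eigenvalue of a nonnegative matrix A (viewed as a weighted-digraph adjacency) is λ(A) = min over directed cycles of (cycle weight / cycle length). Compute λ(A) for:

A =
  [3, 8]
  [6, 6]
λ(A) = 3

Enumerate directed cycles and compute their means (weight / length). Sample:
  cycle 0 → 0: weight = 3, length = 1, mean = 3/1 ≈ 3.000
  cycle 1 → 1: weight = 6, length = 1, mean = 6/1 ≈ 6.000
  cycle 0 → 1 → 0: weight = 14, length = 2, mean = 14/2 ≈ 7.000
  cycle 1 → 0 → 1: weight = 14, length = 2, mean = 14/2 ≈ 7.000
Minimum mean = 3.000, attained e.g. along the cycle 0 → 0 with weight 3 and length 1. So λ(A) = 3/1 = 3.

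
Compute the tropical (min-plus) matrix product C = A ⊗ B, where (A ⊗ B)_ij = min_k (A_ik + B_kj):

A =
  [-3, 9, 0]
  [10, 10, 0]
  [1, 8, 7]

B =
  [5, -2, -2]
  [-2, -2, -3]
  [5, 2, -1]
A ⊗ B =
  [2, -5, -5]
  [5, 2, -1]
  [6, -1, -1]

Apply the min-plus product entry-by-entry:
  C[0][0] = min over k of (A[0][0] + B[0][0] = -3 + 5 = 2, A[0][1] + B[1][0] = 9 + -2 = 7, A[0][2] + B[2][0] = 0 + 5 = 5) = 2 (attained at k = 0)
  C[0][1] = min over k of (A[0][0] + B[0][1] = -3 + -2 = -5, A[0][1] + B[1][1] = 9 + -2 = 7, A[0][2] + B[2][1] = 0 + 2 = 2) = -5 (attained at k = 0)
  C[0][2] = min over k of (A[0][0] + B[0][2] = -3 + -2 = -5, A[0][1] + B[1][2] = 9 + -3 = 6, A[0][2] + B[2][2] = 0 + -1 = -1) = -5 (attained at k = 0)
  C[1][0] = min over k of (A[1][0] + B[0][0] = 10 + 5 = 15, A[1][1] + B[1][0] = 10 + -2 = 8, A[1][2] + B[2][0] = 0 + 5 = 5) = 5 (attained at k = 2)
  C[1][1] = min over k of (A[1][0] + B[0][1] = 10 + -2 = 8, A[1][1] + B[1][1] = 10 + -2 = 8, A[1][2] + B[2][1] = 0 + 2 = 2) = 2 (attained at k = 2)
  C[1][2] = min over k of (A[1][0] + B[0][2] = 10 + -2 = 8, A[1][1] + B[1][2] = 10 + -3 = 7, A[1][2] + B[2][2] = 0 + -1 = -1) = -1 (attained at k = 2)
  C[2][0] = min over k of (A[2][0] + B[0][0] = 1 + 5 = 6, A[2][1] + B[1][0] = 8 + -2 = 6, A[2][2] + B[2][0] = 7 + 5 = 12) = 6 (attained at k = 0)
  C[2][1] = min over k of (A[2][0] + B[0][1] = 1 + -2 = -1, A[2][1] + B[1][1] = 8 + -2 = 6, A[2][2] + B[2][1] = 7 + 2 = 9) = -1 (attained at k = 0)
  C[2][2] = min over k of (A[2][0] + B[0][2] = 1 + -2 = -1, A[2][1] + B[1][2] = 8 + -3 = 5, A[2][2] + B[2][2] = 7 + -1 = 6) = -1 (attained at k = 0)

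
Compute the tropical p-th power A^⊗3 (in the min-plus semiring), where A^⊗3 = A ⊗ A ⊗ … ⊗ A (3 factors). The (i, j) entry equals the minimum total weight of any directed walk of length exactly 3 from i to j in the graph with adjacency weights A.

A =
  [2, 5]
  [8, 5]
A^⊗3 =
  [6, 9]
  [12, 15]

Each entry (A^⊗3)_ij equals the minimum over all length-3 walks i = v_0 → v_1 → … → v_3 = j of Σ_t A[v_t][v_{t+1}]. For example, for (i, j) = (0, 1) we minimise over 4 possible intermediate vertex sequences; the minimum is 9, attained along the walk 0 → 0 → 0 → 1.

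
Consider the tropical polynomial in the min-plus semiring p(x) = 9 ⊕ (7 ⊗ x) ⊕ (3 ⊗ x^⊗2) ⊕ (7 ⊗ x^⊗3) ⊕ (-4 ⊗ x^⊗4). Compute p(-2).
p(-2) = -12

A tropical monomial a ⊗ x^⊗i evaluates to a + i · x. Evaluating each term at x = -2:
  Term 0 contributes 9 + 0 · -2 = 9
  Term 1 contributes 7 + 1 · -2 = 5
  Term 2 contributes 3 + 2 · -2 = -1
  Term 3 contributes 7 + 3 · -2 = 1
  Term 4 contributes -4 + 4 · -2 = -12
p(-2) = ⊕ of these = min[9, 5, -1, 1, -12] = -12.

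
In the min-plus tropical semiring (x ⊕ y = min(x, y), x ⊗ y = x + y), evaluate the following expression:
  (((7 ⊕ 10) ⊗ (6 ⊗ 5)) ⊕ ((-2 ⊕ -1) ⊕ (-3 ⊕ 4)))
(((7 ⊕ 10) ⊗ (6 ⊗ 5)) ⊕ ((-2 ⊕ -1) ⊕ (-3 ⊕ 4))) = -3

Expand innermost to outermost. Recall ⊕ takes the minimum of its arguments and ⊗ takes their sum. Working out the expression (((7 ⊕ 10) ⊗ (6 ⊗ 5)) ⊕ ((-2 ⊕ -1) ⊕ (-3 ⊕ 4))) gives -3.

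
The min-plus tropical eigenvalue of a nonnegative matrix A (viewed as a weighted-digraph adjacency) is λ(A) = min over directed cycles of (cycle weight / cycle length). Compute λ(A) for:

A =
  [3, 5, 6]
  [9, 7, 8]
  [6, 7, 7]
λ(A) = 3

Enumerate directed cycles and compute their means (weight / length). Sample:
  cycle 0 → 0: weight = 3, length = 1, mean = 3/1 ≈ 3.000
  cycle 1 → 1: weight = 7, length = 1, mean = 7/1 ≈ 7.000
  cycle 2 → 2: weight = 7, length = 1, mean = 7/1 ≈ 7.000
  cycle 0 → 1 → 0: weight = 14, length = 2, mean = 14/2 ≈ 7.000
  cycle 0 → 2 → 0: weight = 12, length = 2, mean = 12/2 ≈ 6.000
  cycle 1 → 0 → 1: weight = 14, length = 2, mean = 14/2 ≈ 7.000
Minimum mean = 3.000, attained e.g. along the cycle 0 → 0 with weight 3 and length 1. So λ(A) = 3/1 = 3.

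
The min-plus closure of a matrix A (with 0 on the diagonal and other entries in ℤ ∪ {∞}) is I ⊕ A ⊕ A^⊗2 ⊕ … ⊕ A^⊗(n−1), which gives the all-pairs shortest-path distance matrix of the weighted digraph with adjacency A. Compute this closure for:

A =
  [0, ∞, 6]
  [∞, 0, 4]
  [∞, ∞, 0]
Closure =
  [0, ∞, 6]
  [∞, 0, 4]
  [∞, ∞, 0]

This is the Floyd-Warshall all-pairs shortest-path computation. For each intermediate vertex k = 0, 1, …, 2, update dist[i][j] ← min(dist[i][j], dist[i][k] + dist[k][j]). The final matrix gives, for each (i, j), the minimum total weight of any directed path from i to j (possibly empty when i = j).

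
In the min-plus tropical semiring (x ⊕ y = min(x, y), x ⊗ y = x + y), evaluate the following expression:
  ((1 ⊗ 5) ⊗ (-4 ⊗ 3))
((1 ⊗ 5) ⊗ (-4 ⊗ 3)) = 5

Expand innermost to outermost. Recall ⊕ takes the minimum of its arguments and ⊗ takes their sum. Working out the expression ((1 ⊗ 5) ⊗ (-4 ⊗ 3)) gives 5.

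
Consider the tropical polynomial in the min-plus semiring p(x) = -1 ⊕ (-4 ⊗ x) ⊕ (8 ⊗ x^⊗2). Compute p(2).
p(2) = -2

A tropical monomial a ⊗ x^⊗i evaluates to a + i · x. Evaluating each term at x = 2:
  Term 0 contributes -1 + 0 · 2 = -1
  Term 1 contributes -4 + 1 · 2 = -2
  Term 2 contributes 8 + 2 · 2 = 12
p(2) = ⊕ of these = min[-1, -2, 12] = -2.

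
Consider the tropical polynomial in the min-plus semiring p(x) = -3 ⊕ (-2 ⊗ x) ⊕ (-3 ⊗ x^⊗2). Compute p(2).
p(2) = -3

A tropical monomial a ⊗ x^⊗i evaluates to a + i · x. Evaluating each term at x = 2:
  Term 0 contributes -3 + 0 · 2 = -3
  Term 1 contributes -2 + 1 · 2 = 0
  Term 2 contributes -3 + 2 · 2 = 1
p(2) = ⊕ of these = min[-3, 0, 1] = -3.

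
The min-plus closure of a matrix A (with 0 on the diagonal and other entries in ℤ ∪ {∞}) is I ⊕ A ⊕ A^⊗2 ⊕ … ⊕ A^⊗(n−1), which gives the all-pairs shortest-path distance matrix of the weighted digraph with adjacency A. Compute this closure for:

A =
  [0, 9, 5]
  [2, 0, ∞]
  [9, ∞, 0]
Closure =
  [0, 9, 5]
  [2, 0, 7]
  [9, 18, 0]

This is the Floyd-Warshall all-pairs shortest-path computation. For each intermediate vertex k = 0, 1, …, 2, update dist[i][j] ← min(dist[i][j], dist[i][k] + dist[k][j]). The final matrix gives, for each (i, j), the minimum total weight of any directed path from i to j (possibly empty when i = j).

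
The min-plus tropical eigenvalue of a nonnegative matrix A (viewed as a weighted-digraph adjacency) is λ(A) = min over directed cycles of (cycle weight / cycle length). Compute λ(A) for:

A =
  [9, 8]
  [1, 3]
λ(A) = 3

Enumerate directed cycles and compute their means (weight / length). Sample:
  cycle 0 → 0: weight = 9, length = 1, mean = 9/1 ≈ 9.000
  cycle 1 → 1: weight = 3, length = 1, mean = 3/1 ≈ 3.000
  cycle 0 → 1 → 0: weight = 9, length = 2, mean = 9/2 ≈ 4.500
  cycle 1 → 0 → 1: weight = 9, length = 2, mean = 9/2 ≈ 4.500
Minimum mean = 3.000, attained e.g. along the cycle 1 → 1 with weight 3 and length 1. So λ(A) = 3/1 = 3.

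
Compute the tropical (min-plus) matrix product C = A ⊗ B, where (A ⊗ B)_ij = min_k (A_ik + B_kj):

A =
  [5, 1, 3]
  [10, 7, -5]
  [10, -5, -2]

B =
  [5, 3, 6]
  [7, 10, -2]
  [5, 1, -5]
A ⊗ B =
  [8, 4, -2]
  [0, -4, -10]
  [2, -1, -7]

Apply the min-plus product entry-by-entry:
  C[0][0] = min over k of (A[0][0] + B[0][0] = 5 + 5 = 10, A[0][1] + B[1][0] = 1 + 7 = 8, A[0][2] + B[2][0] = 3 + 5 = 8) = 8 (attained at k = 1)
  C[0][1] = min over k of (A[0][0] + B[0][1] = 5 + 3 = 8, A[0][1] + B[1][1] = 1 + 10 = 11, A[0][2] + B[2][1] = 3 + 1 = 4) = 4 (attained at k = 2)
  C[0][2] = min over k of (A[0][0] + B[0][2] = 5 + 6 = 11, A[0][1] + B[1][2] = 1 + -2 = -1, A[0][2] + B[2][2] = 3 + -5 = -2) = -2 (attained at k = 2)
  C[1][0] = min over k of (A[1][0] + B[0][0] = 10 + 5 = 15, A[1][1] + B[1][0] = 7 + 7 = 14, A[1][2] + B[2][0] = -5 + 5 = 0) = 0 (attained at k = 2)
  C[1][1] = min over k of (A[1][0] + B[0][1] = 10 + 3 = 13, A[1][1] + B[1][1] = 7 + 10 = 17, A[1][2] + B[2][1] = -5 + 1 = -4) = -4 (attained at k = 2)
  C[1][2] = min over k of (A[1][0] + B[0][2] = 10 + 6 = 16, A[1][1] + B[1][2] = 7 + -2 = 5, A[1][2] + B[2][2] = -5 + -5 = -10) = -10 (attained at k = 2)
  C[2][0] = min over k of (A[2][0] + B[0][0] = 10 + 5 = 15, A[2][1] + B[1][0] = -5 + 7 = 2, A[2][2] + B[2][0] = -2 + 5 = 3) = 2 (attained at k = 1)
  C[2][1] = min over k of (A[2][0] + B[0][1] = 10 + 3 = 13, A[2][1] + B[1][1] = -5 + 10 = 5, A[2][2] + B[2][1] = -2 + 1 = -1) = -1 (attained at k = 2)
  C[2][2] = min over k of (A[2][0] + B[0][2] = 10 + 6 = 16, A[2][1] + B[1][2] = -5 + -2 = -7, A[2][2] + B[2][2] = -2 + -5 = -7) = -7 (attained at k = 1)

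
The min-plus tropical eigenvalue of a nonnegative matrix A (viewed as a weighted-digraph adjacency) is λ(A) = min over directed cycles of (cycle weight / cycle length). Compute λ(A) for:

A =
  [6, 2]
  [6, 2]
λ(A) = 2

Enumerate directed cycles and compute their means (weight / length). Sample:
  cycle 0 → 0: weight = 6, length = 1, mean = 6/1 ≈ 6.000
  cycle 1 → 1: weight = 2, length = 1, mean = 2/1 ≈ 2.000
  cycle 0 → 1 → 0: weight = 8, length = 2, mean = 8/2 ≈ 4.000
  cycle 1 → 0 → 1: weight = 8, length = 2, mean = 8/2 ≈ 4.000
Minimum mean = 2.000, attained e.g. along the cycle 1 → 1 with weight 2 and length 1. So λ(A) = 2/1 = 2.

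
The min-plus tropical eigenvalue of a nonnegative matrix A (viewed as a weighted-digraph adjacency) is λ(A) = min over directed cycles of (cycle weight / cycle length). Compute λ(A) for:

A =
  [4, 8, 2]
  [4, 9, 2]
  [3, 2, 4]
λ(A) = 2

Enumerate directed cycles and compute their means (weight / length). Sample:
  cycle 0 → 0: weight = 4, length = 1, mean = 4/1 ≈ 4.000
  cycle 1 → 1: weight = 9, length = 1, mean = 9/1 ≈ 9.000
  cycle 2 → 2: weight = 4, length = 1, mean = 4/1 ≈ 4.000
  cycle 0 → 1 → 0: weight = 12, length = 2, mean = 12/2 ≈ 6.000
  cycle 0 → 2 → 0: weight = 5, length = 2, mean = 5/2 ≈ 2.500
  cycle 1 → 0 → 1: weight = 12, length = 2, mean = 12/2 ≈ 6.000
Minimum mean = 2.000, attained e.g. along the cycle 1 → 2 → 1 with weight 4 and length 2. So λ(A) = 4/2 = 2.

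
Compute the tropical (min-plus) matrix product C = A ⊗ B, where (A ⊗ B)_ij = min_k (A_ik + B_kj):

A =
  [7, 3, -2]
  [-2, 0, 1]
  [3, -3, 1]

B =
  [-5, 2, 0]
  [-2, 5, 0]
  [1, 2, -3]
A ⊗ B =
  [-1, 0, -5]
  [-7, 0, -2]
  [-5, 2, -3]

Apply the min-plus product entry-by-entry:
  C[0][0] = min over k of (A[0][0] + B[0][0] = 7 + -5 = 2, A[0][1] + B[1][0] = 3 + -2 = 1, A[0][2] + B[2][0] = -2 + 1 = -1) = -1 (attained at k = 2)
  C[0][1] = min over k of (A[0][0] + B[0][1] = 7 + 2 = 9, A[0][1] + B[1][1] = 3 + 5 = 8, A[0][2] + B[2][1] = -2 + 2 = 0) = 0 (attained at k = 2)
  C[0][2] = min over k of (A[0][0] + B[0][2] = 7 + 0 = 7, A[0][1] + B[1][2] = 3 + 0 = 3, A[0][2] + B[2][2] = -2 + -3 = -5) = -5 (attained at k = 2)
  C[1][0] = min over k of (A[1][0] + B[0][0] = -2 + -5 = -7, A[1][1] + B[1][0] = 0 + -2 = -2, A[1][2] + B[2][0] = 1 + 1 = 2) = -7 (attained at k = 0)
  C[1][1] = min over k of (A[1][0] + B[0][1] = -2 + 2 = 0, A[1][1] + B[1][1] = 0 + 5 = 5, A[1][2] + B[2][1] = 1 + 2 = 3) = 0 (attained at k = 0)
  C[1][2] = min over k of (A[1][0] + B[0][2] = -2 + 0 = -2, A[1][1] + B[1][2] = 0 + 0 = 0, A[1][2] + B[2][2] = 1 + -3 = -2) = -2 (attained at k = 0)
  C[2][0] = min over k of (A[2][0] + B[0][0] = 3 + -5 = -2, A[2][1] + B[1][0] = -3 + -2 = -5, A[2][2] + B[2][0] = 1 + 1 = 2) = -5 (attained at k = 1)
  C[2][1] = min over k of (A[2][0] + B[0][1] = 3 + 2 = 5, A[2][1] + B[1][1] = -3 + 5 = 2, A[2][2] + B[2][1] = 1 + 2 = 3) = 2 (attained at k = 1)
  C[2][2] = min over k of (A[2][0] + B[0][2] = 3 + 0 = 3, A[2][1] + B[1][2] = -3 + 0 = -3, A[2][2] + B[2][2] = 1 + -3 = -2) = -3 (attained at k = 1)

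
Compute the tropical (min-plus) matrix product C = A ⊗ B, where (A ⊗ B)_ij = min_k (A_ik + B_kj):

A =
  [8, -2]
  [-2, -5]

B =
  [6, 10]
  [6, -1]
A ⊗ B =
  [4, -3]
  [1, -6]

Apply the min-plus product entry-by-entry:
  C[0][0] = min over k of (A[0][0] + B[0][0] = 8 + 6 = 14, A[0][1] + B[1][0] = -2 + 6 = 4) = 4 (attained at k = 1)
  C[0][1] = min over k of (A[0][0] + B[0][1] = 8 + 10 = 18, A[0][1] + B[1][1] = -2 + -1 = -3) = -3 (attained at k = 1)
  C[1][0] = min over k of (A[1][0] + B[0][0] = -2 + 6 = 4, A[1][1] + B[1][0] = -5 + 6 = 1) = 1 (attained at k = 1)
  C[1][1] = min over k of (A[1][0] + B[0][1] = -2 + 10 = 8, A[1][1] + B[1][1] = -5 + -1 = -6) = -6 (attained at k = 1)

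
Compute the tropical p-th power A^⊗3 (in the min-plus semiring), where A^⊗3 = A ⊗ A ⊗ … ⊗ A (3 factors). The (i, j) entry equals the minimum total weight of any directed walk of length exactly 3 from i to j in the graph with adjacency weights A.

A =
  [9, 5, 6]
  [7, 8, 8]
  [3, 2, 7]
A^⊗3 =
  [15, 14, 15]
  [16, 15, 17]
  [12, 11, 15]

Each entry (A^⊗3)_ij equals the minimum over all length-3 walks i = v_0 → v_1 → … → v_3 = j of Σ_t A[v_t][v_{t+1}]. For example, for (i, j) = (0, 2) we minimise over 9 possible intermediate vertex sequences; the minimum is 15, attained along the walk 0 → 2 → 0 → 2.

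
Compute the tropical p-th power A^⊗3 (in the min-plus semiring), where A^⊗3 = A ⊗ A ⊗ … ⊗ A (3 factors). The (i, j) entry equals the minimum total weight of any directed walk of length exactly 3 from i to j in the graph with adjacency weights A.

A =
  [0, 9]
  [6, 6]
A^⊗3 =
  [0, 9]
  [6, 15]

Each entry (A^⊗3)_ij equals the minimum over all length-3 walks i = v_0 → v_1 → … → v_3 = j of Σ_t A[v_t][v_{t+1}]. For example, for (i, j) = (0, 1) we minimise over 4 possible intermediate vertex sequences; the minimum is 9, attained along the walk 0 → 0 → 0 → 1.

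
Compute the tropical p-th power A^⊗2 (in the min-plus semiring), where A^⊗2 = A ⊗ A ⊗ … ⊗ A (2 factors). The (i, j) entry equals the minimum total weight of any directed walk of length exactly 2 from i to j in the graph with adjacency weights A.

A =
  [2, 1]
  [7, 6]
A^⊗2 =
  [4, 3]
  [9, 8]

Each entry (A^⊗2)_ij equals the minimum over all length-2 walks i = v_0 → v_1 → … → v_2 = j of Σ_t A[v_t][v_{t+1}]. For example, for (i, j) = (0, 1) we minimise over 2 possible intermediate vertex sequences; the minimum is 3, attained along the walk 0 → 0 → 1.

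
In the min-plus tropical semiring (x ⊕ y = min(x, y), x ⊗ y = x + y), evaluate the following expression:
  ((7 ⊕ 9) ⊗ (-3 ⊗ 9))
((7 ⊕ 9) ⊗ (-3 ⊗ 9)) = 13

Expand innermost to outermost. Recall ⊕ takes the minimum of its arguments and ⊗ takes their sum. Working out the expression ((7 ⊕ 9) ⊗ (-3 ⊗ 9)) gives 13.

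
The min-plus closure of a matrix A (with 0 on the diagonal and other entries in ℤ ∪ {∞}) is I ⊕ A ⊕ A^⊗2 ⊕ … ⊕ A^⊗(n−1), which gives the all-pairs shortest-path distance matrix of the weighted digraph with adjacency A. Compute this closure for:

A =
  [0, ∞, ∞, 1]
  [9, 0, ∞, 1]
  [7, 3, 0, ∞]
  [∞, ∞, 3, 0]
Closure =
  [0, 7, 4, 1]
  [9, 0, 4, 1]
  [7, 3, 0, 4]
  [10, 6, 3, 0]

This is the Floyd-Warshall all-pairs shortest-path computation. For each intermediate vertex k = 0, 1, …, 3, update dist[i][j] ← min(dist[i][j], dist[i][k] + dist[k][j]). The final matrix gives, for each (i, j), the minimum total weight of any directed path from i to j (possibly empty when i = j).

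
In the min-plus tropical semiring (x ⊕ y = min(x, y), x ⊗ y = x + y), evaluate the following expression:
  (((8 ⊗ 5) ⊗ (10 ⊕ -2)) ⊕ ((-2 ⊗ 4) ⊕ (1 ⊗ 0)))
(((8 ⊗ 5) ⊗ (10 ⊕ -2)) ⊕ ((-2 ⊗ 4) ⊕ (1 ⊗ 0))) = 1

Expand innermost to outermost. Recall ⊕ takes the minimum of its arguments and ⊗ takes their sum. Working out the expression (((8 ⊗ 5) ⊗ (10 ⊕ -2)) ⊕ ((-2 ⊗ 4) ⊕ (1 ⊗ 0))) gives 1.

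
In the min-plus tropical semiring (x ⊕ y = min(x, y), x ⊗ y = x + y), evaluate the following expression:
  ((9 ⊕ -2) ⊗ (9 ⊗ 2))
((9 ⊕ -2) ⊗ (9 ⊗ 2)) = 9

Expand innermost to outermost. Recall ⊕ takes the minimum of its arguments and ⊗ takes their sum. Working out the expression ((9 ⊕ -2) ⊗ (9 ⊗ 2)) gives 9.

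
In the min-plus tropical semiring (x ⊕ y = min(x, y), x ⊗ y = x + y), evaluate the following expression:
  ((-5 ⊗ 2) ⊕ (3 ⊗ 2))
((-5 ⊗ 2) ⊕ (3 ⊗ 2)) = -3

Expand innermost to outermost. Recall ⊕ takes the minimum of its arguments and ⊗ takes their sum. Working out the expression ((-5 ⊗ 2) ⊕ (3 ⊗ 2)) gives -3.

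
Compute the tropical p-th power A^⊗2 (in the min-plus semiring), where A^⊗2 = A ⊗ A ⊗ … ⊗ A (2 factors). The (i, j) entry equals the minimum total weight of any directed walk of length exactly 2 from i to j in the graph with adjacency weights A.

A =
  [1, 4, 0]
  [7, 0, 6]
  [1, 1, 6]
A^⊗2 =
  [1, 1, 1]
  [7, 0, 6]
  [2, 1, 1]

Each entry (A^⊗2)_ij equals the minimum over all length-2 walks i = v_0 → v_1 → … → v_2 = j of Σ_t A[v_t][v_{t+1}]. For example, for (i, j) = (0, 2) we minimise over 3 possible intermediate vertex sequences; the minimum is 1, attained along the walk 0 → 0 → 2.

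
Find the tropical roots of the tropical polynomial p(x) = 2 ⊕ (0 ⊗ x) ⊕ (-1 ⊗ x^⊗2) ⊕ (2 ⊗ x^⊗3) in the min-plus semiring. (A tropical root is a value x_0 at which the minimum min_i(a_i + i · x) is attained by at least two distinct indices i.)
Roots: {-3, 1, 2}

Each tropical root is a break point of the lower envelope of the lines y = a_i + i · x (there are 4 lines, with slopes 0, 1, ..., 3). Only the lines that attain the minimum somewhere contribute to roots; other lines are dominated. Here the surviving (envelope) indices are i = 3, i = 2, i = 1, i = 0.
Intersections between consecutive envelope lines give the roots: for adjacent envelope indices i < j the intersection is x = (a_i − a_j) / (j − i). Reading off the sorted break points: {-3, 1, 2}.
Verification: at each break x_0, at least two indices attain the minimum of min_i(a_i + i · x_0).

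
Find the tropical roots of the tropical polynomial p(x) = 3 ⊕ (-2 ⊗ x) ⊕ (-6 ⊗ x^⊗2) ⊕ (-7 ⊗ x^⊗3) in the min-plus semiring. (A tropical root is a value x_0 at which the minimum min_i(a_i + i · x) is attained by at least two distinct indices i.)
Roots: {1, 4, 5}

Each tropical root is a break point of the lower envelope of the lines y = a_i + i · x (there are 4 lines, with slopes 0, 1, ..., 3). Only the lines that attain the minimum somewhere contribute to roots; other lines are dominated. Here the surviving (envelope) indices are i = 3, i = 2, i = 1, i = 0.
Intersections between consecutive envelope lines give the roots: for adjacent envelope indices i < j the intersection is x = (a_i − a_j) / (j − i). Reading off the sorted break points: {1, 4, 5}.
Verification: at each break x_0, at least two indices attain the minimum of min_i(a_i + i · x_0).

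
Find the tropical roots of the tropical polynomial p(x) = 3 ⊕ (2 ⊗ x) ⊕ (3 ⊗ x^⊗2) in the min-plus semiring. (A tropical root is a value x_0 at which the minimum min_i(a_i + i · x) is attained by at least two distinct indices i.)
Roots: {-1, 1}

Each tropical root is a break point of the lower envelope of the lines y = a_i + i · x (there are 3 lines, with slopes 0, 1, ..., 2). Only the lines that attain the minimum somewhere contribute to roots; other lines are dominated. Here the surviving (envelope) indices are i = 2, i = 1, i = 0.
Intersections between consecutive envelope lines give the roots: for adjacent envelope indices i < j the intersection is x = (a_i − a_j) / (j − i). Reading off the sorted break points: {-1, 1}.
Verification: at each break x_0, at least two indices attain the minimum of min_i(a_i + i · x_0).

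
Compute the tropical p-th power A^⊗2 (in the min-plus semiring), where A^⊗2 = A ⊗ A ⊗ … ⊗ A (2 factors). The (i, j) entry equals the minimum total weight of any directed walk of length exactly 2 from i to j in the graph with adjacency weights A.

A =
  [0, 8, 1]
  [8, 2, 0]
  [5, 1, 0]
A^⊗2 =
  [0, 2, 1]
  [5, 1, 0]
  [5, 1, 0]

Each entry (A^⊗2)_ij equals the minimum over all length-2 walks i = v_0 → v_1 → … → v_2 = j of Σ_t A[v_t][v_{t+1}]. For example, for (i, j) = (0, 2) we minimise over 3 possible intermediate vertex sequences; the minimum is 1, attained along the walk 0 → 0 → 2.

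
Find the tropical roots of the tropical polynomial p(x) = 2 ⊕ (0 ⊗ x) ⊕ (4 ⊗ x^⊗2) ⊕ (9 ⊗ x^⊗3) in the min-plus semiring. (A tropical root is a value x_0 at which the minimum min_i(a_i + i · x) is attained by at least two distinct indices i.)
Roots: {-5, -4, 2}

Each tropical root is a break point of the lower envelope of the lines y = a_i + i · x (there are 4 lines, with slopes 0, 1, ..., 3). Only the lines that attain the minimum somewhere contribute to roots; other lines are dominated. Here the surviving (envelope) indices are i = 3, i = 2, i = 1, i = 0.
Intersections between consecutive envelope lines give the roots: for adjacent envelope indices i < j the intersection is x = (a_i − a_j) / (j − i). Reading off the sorted break points: {-5, -4, 2}.
Verification: at each break x_0, at least two indices attain the minimum of min_i(a_i + i · x_0).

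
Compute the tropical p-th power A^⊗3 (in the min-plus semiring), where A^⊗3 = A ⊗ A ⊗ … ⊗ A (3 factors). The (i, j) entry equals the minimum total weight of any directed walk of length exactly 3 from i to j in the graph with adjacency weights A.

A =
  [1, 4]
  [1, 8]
A^⊗3 =
  [3, 6]
  [3, 6]

Each entry (A^⊗3)_ij equals the minimum over all length-3 walks i = v_0 → v_1 → … → v_3 = j of Σ_t A[v_t][v_{t+1}]. For example, for (i, j) = (0, 1) we minimise over 4 possible intermediate vertex sequences; the minimum is 6, attained along the walk 0 → 0 → 0 → 1.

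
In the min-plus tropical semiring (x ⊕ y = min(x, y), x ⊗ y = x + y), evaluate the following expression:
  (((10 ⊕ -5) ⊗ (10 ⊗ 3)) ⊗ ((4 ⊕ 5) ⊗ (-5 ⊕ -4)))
(((10 ⊕ -5) ⊗ (10 ⊗ 3)) ⊗ ((4 ⊕ 5) ⊗ (-5 ⊕ -4))) = 7

Expand innermost to outermost. Recall ⊕ takes the minimum of its arguments and ⊗ takes their sum. Working out the expression (((10 ⊕ -5) ⊗ (10 ⊗ 3)) ⊗ ((4 ⊕ 5) ⊗ (-5 ⊕ -4))) gives 7.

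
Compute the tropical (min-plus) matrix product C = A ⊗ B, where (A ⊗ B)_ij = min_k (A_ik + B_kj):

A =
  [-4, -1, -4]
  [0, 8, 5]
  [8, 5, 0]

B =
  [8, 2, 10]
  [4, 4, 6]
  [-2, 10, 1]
A ⊗ B =
  [-6, -2, -3]
  [3, 2, 6]
  [-2, 9, 1]

Apply the min-plus product entry-by-entry:
  C[0][0] = min over k of (A[0][0] + B[0][0] = -4 + 8 = 4, A[0][1] + B[1][0] = -1 + 4 = 3, A[0][2] + B[2][0] = -4 + -2 = -6) = -6 (attained at k = 2)
  C[0][1] = min over k of (A[0][0] + B[0][1] = -4 + 2 = -2, A[0][1] + B[1][1] = -1 + 4 = 3, A[0][2] + B[2][1] = -4 + 10 = 6) = -2 (attained at k = 0)
  C[0][2] = min over k of (A[0][0] + B[0][2] = -4 + 10 = 6, A[0][1] + B[1][2] = -1 + 6 = 5, A[0][2] + B[2][2] = -4 + 1 = -3) = -3 (attained at k = 2)
  C[1][0] = min over k of (A[1][0] + B[0][0] = 0 + 8 = 8, A[1][1] + B[1][0] = 8 + 4 = 12, A[1][2] + B[2][0] = 5 + -2 = 3) = 3 (attained at k = 2)
  C[1][1] = min over k of (A[1][0] + B[0][1] = 0 + 2 = 2, A[1][1] + B[1][1] = 8 + 4 = 12, A[1][2] + B[2][1] = 5 + 10 = 15) = 2 (attained at k = 0)
  C[1][2] = min over k of (A[1][0] + B[0][2] = 0 + 10 = 10, A[1][1] + B[1][2] = 8 + 6 = 14, A[1][2] + B[2][2] = 5 + 1 = 6) = 6 (attained at k = 2)
  C[2][0] = min over k of (A[2][0] + B[0][0] = 8 + 8 = 16, A[2][1] + B[1][0] = 5 + 4 = 9, A[2][2] + B[2][0] = 0 + -2 = -2) = -2 (attained at k = 2)
  C[2][1] = min over k of (A[2][0] + B[0][1] = 8 + 2 = 10, A[2][1] + B[1][1] = 5 + 4 = 9, A[2][2] + B[2][1] = 0 + 10 = 10) = 9 (attained at k = 1)
  C[2][2] = min over k of (A[2][0] + B[0][2] = 8 + 10 = 18, A[2][1] + B[1][2] = 5 + 6 = 11, A[2][2] + B[2][2] = 0 + 1 = 1) = 1 (attained at k = 2)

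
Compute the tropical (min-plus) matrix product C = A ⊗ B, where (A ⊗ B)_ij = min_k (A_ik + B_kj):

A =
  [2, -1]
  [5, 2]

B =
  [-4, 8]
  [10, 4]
A ⊗ B =
  [-2, 3]
  [1, 6]

Apply the min-plus product entry-by-entry:
  C[0][0] = min over k of (A[0][0] + B[0][0] = 2 + -4 = -2, A[0][1] + B[1][0] = -1 + 10 = 9) = -2 (attained at k = 0)
  C[0][1] = min over k of (A[0][0] + B[0][1] = 2 + 8 = 10, A[0][1] + B[1][1] = -1 + 4 = 3) = 3 (attained at k = 1)
  C[1][0] = min over k of (A[1][0] + B[0][0] = 5 + -4 = 1, A[1][1] + B[1][0] = 2 + 10 = 12) = 1 (attained at k = 0)
  C[1][1] = min over k of (A[1][0] + B[0][1] = 5 + 8 = 13, A[1][1] + B[1][1] = 2 + 4 = 6) = 6 (attained at k = 1)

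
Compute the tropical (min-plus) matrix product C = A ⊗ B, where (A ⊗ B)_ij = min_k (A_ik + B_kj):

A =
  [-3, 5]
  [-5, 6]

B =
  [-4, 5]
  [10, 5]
A ⊗ B =
  [-7, 2]
  [-9, 0]

Apply the min-plus product entry-by-entry:
  C[0][0] = min over k of (A[0][0] + B[0][0] = -3 + -4 = -7, A[0][1] + B[1][0] = 5 + 10 = 15) = -7 (attained at k = 0)
  C[0][1] = min over k of (A[0][0] + B[0][1] = -3 + 5 = 2, A[0][1] + B[1][1] = 5 + 5 = 10) = 2 (attained at k = 0)
  C[1][0] = min over k of (A[1][0] + B[0][0] = -5 + -4 = -9, A[1][1] + B[1][0] = 6 + 10 = 16) = -9 (attained at k = 0)
  C[1][1] = min over k of (A[1][0] + B[0][1] = -5 + 5 = 0, A[1][1] + B[1][1] = 6 + 5 = 11) = 0 (attained at k = 0)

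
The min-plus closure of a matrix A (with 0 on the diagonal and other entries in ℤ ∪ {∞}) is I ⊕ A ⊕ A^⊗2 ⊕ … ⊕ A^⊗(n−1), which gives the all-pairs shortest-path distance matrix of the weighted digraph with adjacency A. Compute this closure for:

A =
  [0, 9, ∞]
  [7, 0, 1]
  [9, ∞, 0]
Closure =
  [0, 9, 10]
  [7, 0, 1]
  [9, 18, 0]

This is the Floyd-Warshall all-pairs shortest-path computation. For each intermediate vertex k = 0, 1, …, 2, update dist[i][j] ← min(dist[i][j], dist[i][k] + dist[k][j]). The final matrix gives, for each (i, j), the minimum total weight of any directed path from i to j (possibly empty when i = j).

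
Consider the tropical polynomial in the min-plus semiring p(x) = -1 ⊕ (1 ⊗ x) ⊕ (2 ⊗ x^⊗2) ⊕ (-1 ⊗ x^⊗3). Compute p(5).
p(5) = -1

A tropical monomial a ⊗ x^⊗i evaluates to a + i · x. Evaluating each term at x = 5:
  Term 0 contributes -1 + 0 · 5 = -1
  Term 1 contributes 1 + 1 · 5 = 6
  Term 2 contributes 2 + 2 · 5 = 12
  Term 3 contributes -1 + 3 · 5 = 14
p(5) = ⊕ of these = min[-1, 6, 12, 14] = -1.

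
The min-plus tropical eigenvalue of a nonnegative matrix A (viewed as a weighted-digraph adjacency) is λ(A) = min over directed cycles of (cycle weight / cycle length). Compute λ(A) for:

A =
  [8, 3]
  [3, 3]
λ(A) = 3

Enumerate directed cycles and compute their means (weight / length). Sample:
  cycle 0 → 0: weight = 8, length = 1, mean = 8/1 ≈ 8.000
  cycle 1 → 1: weight = 3, length = 1, mean = 3/1 ≈ 3.000
  cycle 0 → 1 → 0: weight = 6, length = 2, mean = 6/2 ≈ 3.000
  cycle 1 → 0 → 1: weight = 6, length = 2, mean = 6/2 ≈ 3.000
Minimum mean = 3.000, attained e.g. along the cycle 1 → 1 with weight 3 and length 1. So λ(A) = 3/1 = 3.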